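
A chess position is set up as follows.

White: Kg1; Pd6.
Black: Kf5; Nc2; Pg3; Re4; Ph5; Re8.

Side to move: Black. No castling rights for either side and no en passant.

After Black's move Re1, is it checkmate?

After Re1: white king on g1; in check: yes, from the black rook on e1.
White has 1 legal reply: Kg2.
In check but a legal move exists → not checkmate.

no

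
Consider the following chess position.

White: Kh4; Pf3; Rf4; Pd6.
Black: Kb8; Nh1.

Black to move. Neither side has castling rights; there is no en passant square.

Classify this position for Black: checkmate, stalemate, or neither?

neither

Black to move; black king on b8.
In check: no.
Legal moves for Black: Kc8, Ka8, Kb7, Ka7, Ng3, Nf2.
Black has 6 legal moves and is not in check → neither.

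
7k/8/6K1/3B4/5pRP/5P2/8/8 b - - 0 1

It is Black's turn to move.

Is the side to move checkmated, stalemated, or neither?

stalemate

Black to move; black king on h8.
In check: no.
King squares — g7: attacked by Kg6; h7: attacked by Kg6; g8: attacked by Bd5.
Legal moves for Black: none.
Not in check and no legal moves → stalemate.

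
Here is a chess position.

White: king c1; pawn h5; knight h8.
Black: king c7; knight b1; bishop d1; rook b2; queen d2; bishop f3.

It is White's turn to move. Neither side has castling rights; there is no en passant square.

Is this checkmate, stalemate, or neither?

checkmate

White to move; white king on c1.
In check: yes, from the black queen on d2.
King squares — b1: attacked by Rb2; d1: attacked by Qd2; b2: attacked by Qd2; c2: attacked by Bd1; d2: attacked by Nb1.
Legal moves for White: none.
In check with no legal moves → checkmate.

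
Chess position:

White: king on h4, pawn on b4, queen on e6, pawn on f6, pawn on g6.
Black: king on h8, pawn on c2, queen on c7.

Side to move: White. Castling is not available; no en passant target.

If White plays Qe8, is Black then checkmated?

yes

After Qe8: black king on h8; in check: yes, from the white queen on e8.
King squares — g7: attacked by Pf6; h7: attacked by Pg6; g8: attacked by Qe8.
Black has no legal moves → checkmate.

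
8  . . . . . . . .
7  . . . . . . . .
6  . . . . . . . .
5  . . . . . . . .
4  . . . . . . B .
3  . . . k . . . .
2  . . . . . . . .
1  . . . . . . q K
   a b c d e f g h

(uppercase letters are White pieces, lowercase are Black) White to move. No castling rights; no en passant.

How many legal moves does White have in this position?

White to move; king on h1.
In check: yes, from the black queen on g1.
Legal moves: Kxg1.
Count: 1.

1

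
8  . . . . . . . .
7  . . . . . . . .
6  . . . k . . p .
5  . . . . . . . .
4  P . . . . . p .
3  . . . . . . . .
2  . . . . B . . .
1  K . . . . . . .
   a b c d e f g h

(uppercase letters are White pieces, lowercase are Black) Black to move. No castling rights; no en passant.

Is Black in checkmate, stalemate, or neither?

Black to move; black king on d6.
In check: no.
Legal moves for Black: Ke7, Kd7, Kc7, Ke6, Kc6, Ke5, Kd5, Kc5, g5, g3.
Black has 10 legal moves and is not in check → neither.

neither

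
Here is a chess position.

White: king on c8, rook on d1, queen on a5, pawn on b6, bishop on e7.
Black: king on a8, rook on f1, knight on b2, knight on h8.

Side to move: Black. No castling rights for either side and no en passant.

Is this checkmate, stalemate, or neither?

Black to move; black king on a8.
In check: yes, from the white queen on a5.
King squares — a7: attacked by Qa5; b7: attacked by Kc8; b8: attacked by Kc8.
Legal moves for Black: none.
In check with no legal moves → checkmate.

checkmate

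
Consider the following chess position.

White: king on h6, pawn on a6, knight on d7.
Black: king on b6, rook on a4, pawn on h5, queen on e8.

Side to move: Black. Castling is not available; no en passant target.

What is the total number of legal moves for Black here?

7

Black to move; king on b6.
In check: yes, from the white knight on d7.
Legal moves: Kc7, Ka7, Kc6, Kxa6, Kb5, Ka5, Qxd7.
Count: 7.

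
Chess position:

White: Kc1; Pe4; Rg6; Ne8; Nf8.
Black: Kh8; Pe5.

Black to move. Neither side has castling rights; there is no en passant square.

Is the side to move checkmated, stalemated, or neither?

stalemate

Black to move; black king on h8.
In check: no.
King squares — g7: attacked by Rg6; h7: attacked by Nf8; g8: attacked by Rg6.
Legal moves for Black: none.
Not in check and no legal moves → stalemate.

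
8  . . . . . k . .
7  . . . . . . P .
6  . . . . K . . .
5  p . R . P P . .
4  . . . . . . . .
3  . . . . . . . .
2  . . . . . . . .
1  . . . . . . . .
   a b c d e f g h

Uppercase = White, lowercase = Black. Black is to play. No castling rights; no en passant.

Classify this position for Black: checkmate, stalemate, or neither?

Black to move; black king on f8.
In check: yes, from the white pawn on g7.
King squares — e7: attacked by Ke6; f7: attacked by Ke6; g7: available; e8: available; g8: available.
Legal moves for Black: Kg8, Ke8, Kxg7.
Black is in check but has 3 legal moves → neither.

neither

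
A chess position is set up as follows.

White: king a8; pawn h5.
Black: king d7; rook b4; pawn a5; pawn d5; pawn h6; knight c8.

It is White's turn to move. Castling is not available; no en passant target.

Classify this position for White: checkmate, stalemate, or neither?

White to move; white king on a8.
In check: no.
King squares — a7: attacked by Nc8; b7: attacked by Rb4; b8: attacked by Rb4.
Legal moves for White: none.
Not in check and no legal moves → stalemate.

stalemate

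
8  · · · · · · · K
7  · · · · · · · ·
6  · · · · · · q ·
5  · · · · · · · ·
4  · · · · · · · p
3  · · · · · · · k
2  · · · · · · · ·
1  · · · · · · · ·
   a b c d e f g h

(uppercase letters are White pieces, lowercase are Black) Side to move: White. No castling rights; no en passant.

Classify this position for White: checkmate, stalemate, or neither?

White to move; white king on h8.
In check: no.
King squares — g7: attacked by Qg6; h7: attacked by Qg6; g8: attacked by Qg6.
Legal moves for White: none.
Not in check and no legal moves → stalemate.

stalemate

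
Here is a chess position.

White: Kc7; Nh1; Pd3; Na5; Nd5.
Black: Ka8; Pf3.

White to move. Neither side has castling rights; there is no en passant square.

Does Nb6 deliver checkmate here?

After Nb6: black king on a8; in check: yes, from the white knight on b6.
Black has 1 legal reply: Ka7.
In check but a legal move exists → not checkmate.

no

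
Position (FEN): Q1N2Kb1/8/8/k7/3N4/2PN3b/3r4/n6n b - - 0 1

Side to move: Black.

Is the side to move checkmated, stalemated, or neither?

checkmate

Black to move; black king on a5.
In check: yes, from the white queen on a8.
King squares — a4: attacked by Qa8; b4: attacked by Pc3; b5: attacked by Nd4; a6: attacked by Qa8; b6: attacked by Nc8.
Legal moves for Black: none.
In check with no legal moves → checkmate.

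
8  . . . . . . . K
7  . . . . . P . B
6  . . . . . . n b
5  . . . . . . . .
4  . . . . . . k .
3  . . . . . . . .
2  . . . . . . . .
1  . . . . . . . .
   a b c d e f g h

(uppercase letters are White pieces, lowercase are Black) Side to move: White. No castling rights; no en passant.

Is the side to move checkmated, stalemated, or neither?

White to move; white king on h8.
In check: yes, from the black knight on g6.
King squares — g7: attacked by Bh6; h7: own bishop; g8: available.
Legal moves for White: Kg8, Bxg6.
White is in check but has 2 legal moves → neither.

neither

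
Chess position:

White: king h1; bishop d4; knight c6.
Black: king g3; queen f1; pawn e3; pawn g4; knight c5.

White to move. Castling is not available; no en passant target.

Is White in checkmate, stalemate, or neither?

White to move; white king on h1.
In check: yes, from the black queen on f1.
King squares — g1: attacked by Qf1; g2: attacked by Qf1; h2: attacked by Kg3.
Legal moves for White: none.
In check with no legal moves → checkmate.

checkmate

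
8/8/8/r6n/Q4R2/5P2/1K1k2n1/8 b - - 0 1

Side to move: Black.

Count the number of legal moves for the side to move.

22

Black to move; king on d2.
In check: no.
Legal moves: Ng7, Nf6, Nhxf4, Ng3, Ra8, Ra7, Ra6, Rg5, Rf5, Re5, Rd5, Rc5, Rb5+, Rxa4, Nh4, Ngxf4, Ne3, Ne1, Ke3, Kd3, Ke2, Ke1.
Count: 22.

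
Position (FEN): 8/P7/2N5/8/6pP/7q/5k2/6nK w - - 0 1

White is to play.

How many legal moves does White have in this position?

White to move; king on h1.
In check: yes, from the black queen on h3.
Legal moves: none.
Count: 0.

0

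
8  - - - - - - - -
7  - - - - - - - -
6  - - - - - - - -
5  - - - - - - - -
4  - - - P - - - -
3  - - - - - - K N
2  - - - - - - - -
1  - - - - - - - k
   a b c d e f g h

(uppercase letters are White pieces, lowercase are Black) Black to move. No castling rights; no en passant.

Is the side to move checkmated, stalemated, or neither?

Black to move; black king on h1.
In check: no.
King squares — g1: attacked by Nh3; g2: attacked by Kg3; h2: attacked by Kg3.
Legal moves for Black: none.
Not in check and no legal moves → stalemate.

stalemate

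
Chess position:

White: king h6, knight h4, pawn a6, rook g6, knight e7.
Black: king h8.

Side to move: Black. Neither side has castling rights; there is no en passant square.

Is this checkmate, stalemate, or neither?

Black to move; black king on h8.
In check: no.
King squares — g7: attacked by Rg6; h7: attacked by Kh6; g8: attacked by Rg6.
Legal moves for Black: none.
Not in check and no legal moves → stalemate.

stalemate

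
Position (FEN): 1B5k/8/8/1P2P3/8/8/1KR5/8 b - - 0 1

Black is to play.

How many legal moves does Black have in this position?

3

Black to move; king on h8.
In check: no.
Legal moves: Kg8, Kh7, Kg7.
Count: 3.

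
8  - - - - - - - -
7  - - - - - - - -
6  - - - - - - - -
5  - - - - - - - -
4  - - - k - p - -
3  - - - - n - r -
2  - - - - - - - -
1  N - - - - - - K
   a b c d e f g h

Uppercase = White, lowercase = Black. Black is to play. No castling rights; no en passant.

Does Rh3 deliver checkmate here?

After Rh3: white king on h1; in check: yes, from the black rook on h3.
White has 1 legal reply: Kg1.
In check but a legal move exists → not checkmate.

no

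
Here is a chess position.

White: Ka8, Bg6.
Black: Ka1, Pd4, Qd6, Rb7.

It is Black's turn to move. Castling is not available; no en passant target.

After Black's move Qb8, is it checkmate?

After Qb8: white king on a8; in check: yes, from the black queen on b8.
King squares — a7: attacked by Rb7; b7: attacked by Qb8; b8: attacked by Rb7.
White has no legal moves → checkmate.

yes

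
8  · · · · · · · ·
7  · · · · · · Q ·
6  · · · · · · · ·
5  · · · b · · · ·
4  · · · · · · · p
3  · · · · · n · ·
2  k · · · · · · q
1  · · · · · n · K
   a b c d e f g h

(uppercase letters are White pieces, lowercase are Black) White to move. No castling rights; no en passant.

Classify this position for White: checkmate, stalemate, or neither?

checkmate

White to move; white king on h1.
In check: yes, from the black queen on h2.
King squares — g1: attacked by Qh2; g2: attacked by Qh2; h2: attacked by Nf1.
Legal moves for White: none.
In check with no legal moves → checkmate.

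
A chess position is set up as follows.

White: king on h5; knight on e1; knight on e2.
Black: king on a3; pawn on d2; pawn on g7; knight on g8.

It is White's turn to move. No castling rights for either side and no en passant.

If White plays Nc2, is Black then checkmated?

no

After Nc2: black king on a3; in check: yes, from the white knight on c2.
Black has 4 legal replies: Ka4, Kb3, Kb2, Ka2.
In check but a legal move exists → not checkmate.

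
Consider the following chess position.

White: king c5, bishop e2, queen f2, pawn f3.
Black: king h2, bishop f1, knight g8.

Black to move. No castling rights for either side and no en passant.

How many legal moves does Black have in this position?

3

Black to move; king on h2.
In check: yes, from the white queen on f2.
Legal moves: Kh3, Kh1, Bg2.
Count: 3.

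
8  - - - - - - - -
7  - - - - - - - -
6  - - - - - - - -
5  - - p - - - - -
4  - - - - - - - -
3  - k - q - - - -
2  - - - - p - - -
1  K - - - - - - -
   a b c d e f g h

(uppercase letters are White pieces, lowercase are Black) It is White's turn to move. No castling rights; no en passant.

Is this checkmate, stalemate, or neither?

White to move; white king on a1.
In check: no.
King squares — b1: attacked by Qd3; a2: attacked by Kb3; b2: attacked by Kb3.
Legal moves for White: none.
Not in check and no legal moves → stalemate.

stalemate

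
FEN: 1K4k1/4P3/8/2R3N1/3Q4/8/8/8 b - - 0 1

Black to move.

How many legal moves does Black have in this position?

0

Black to move; king on g8.
In check: no.
Legal moves: none.
Count: 0.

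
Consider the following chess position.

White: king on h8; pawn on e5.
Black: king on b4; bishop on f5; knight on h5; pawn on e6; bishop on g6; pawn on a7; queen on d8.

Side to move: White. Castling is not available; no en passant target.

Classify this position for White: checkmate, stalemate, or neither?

White to move; white king on h8.
In check: yes, from the black queen on d8.
King squares — g7: attacked by Nh5; h7: attacked by Bg6; g8: attacked by Qd8.
Legal moves for White: none.
In check with no legal moves → checkmate.

checkmate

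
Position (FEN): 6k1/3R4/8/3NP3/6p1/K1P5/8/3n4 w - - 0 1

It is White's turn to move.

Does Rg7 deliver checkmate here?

no

After Rg7: black king on g8; in check: yes, from the white rook on g7.
Black has 3 legal replies: Kh8, Kf8, Kxg7.
In check but a legal move exists → not checkmate.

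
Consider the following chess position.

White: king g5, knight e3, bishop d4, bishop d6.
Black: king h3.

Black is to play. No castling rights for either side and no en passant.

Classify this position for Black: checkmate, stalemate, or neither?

Black to move; black king on h3.
In check: no.
King squares — g2: attacked by Ne3; h2: attacked by Bd6; g3: attacked by Bd6; g4: attacked by Ne3; h4: attacked by Kg5.
Legal moves for Black: none.
Not in check and no legal moves → stalemate.

stalemate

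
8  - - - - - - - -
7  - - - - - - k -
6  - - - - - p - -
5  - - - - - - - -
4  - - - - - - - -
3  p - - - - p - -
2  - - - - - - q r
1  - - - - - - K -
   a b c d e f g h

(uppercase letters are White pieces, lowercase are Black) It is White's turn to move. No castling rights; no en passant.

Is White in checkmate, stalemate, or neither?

White to move; white king on g1.
In check: yes, from the black queen on g2.
King squares — f1: attacked by Qg2; h1: attacked by Qg2; f2: attacked by Qg2; g2: attacked by Rh2; h2: attacked by Qg2.
Legal moves for White: none.
In check with no legal moves → checkmate.

checkmate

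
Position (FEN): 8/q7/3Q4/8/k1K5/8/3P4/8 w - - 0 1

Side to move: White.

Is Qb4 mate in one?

yes

After Qb4: black king on a4; in check: yes, from the white queen on b4.
King squares — a3: attacked by Qb4; b3: attacked by Qb4; b4: attacked by Kc4; a5: attacked by Qb4; b5: attacked by Qb4.
Black has no legal moves → checkmate.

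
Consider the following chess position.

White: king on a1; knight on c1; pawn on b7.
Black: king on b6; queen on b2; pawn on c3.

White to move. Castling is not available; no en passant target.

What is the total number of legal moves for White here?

0

White to move; king on a1.
In check: yes, from the black queen on b2.
Legal moves: none.
Count: 0.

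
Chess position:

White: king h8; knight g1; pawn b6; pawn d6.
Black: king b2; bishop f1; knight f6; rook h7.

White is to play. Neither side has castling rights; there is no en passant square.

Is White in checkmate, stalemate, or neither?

checkmate

White to move; white king on h8.
In check: yes, from the black rook on h7.
King squares — g7: attacked by Rh7; h7: attacked by Nf6; g8: attacked by Nf6.
Legal moves for White: none.
In check with no legal moves → checkmate.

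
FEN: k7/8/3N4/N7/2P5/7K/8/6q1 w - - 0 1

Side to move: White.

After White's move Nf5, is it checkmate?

no

After Nf5: black king on a8; in check: no.
Black is not in check, so this cannot be checkmate.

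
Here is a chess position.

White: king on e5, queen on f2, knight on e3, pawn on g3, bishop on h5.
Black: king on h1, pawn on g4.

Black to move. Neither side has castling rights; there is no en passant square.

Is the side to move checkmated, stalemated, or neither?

stalemate

Black to move; black king on h1.
In check: no.
King squares — g1: attacked by Qf2; g2: attacked by Qf2; h2: attacked by Qf2.
Legal moves for Black: none.
Not in check and no legal moves → stalemate.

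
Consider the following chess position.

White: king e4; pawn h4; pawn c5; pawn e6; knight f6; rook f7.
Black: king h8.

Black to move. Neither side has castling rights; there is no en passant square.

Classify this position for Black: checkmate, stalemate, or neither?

stalemate

Black to move; black king on h8.
In check: no.
King squares — g7: attacked by Rf7; h7: attacked by Nf6; g8: attacked by Nf6.
Legal moves for Black: none.
Not in check and no legal moves → stalemate.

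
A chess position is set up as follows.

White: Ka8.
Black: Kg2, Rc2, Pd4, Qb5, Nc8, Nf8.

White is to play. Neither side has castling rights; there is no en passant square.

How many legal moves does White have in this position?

White to move; king on a8.
In check: no.
Legal moves: none.
Count: 0.

0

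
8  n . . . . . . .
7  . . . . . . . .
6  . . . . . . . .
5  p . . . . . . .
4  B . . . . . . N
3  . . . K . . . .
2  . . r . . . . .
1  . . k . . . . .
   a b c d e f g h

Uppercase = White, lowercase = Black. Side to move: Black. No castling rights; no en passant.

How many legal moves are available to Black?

18

Black to move; king on c1.
In check: no.
Legal moves: Nc7, Nb6, Rc8, Rc7, Rc6, Rc5, Rc4, Rc3+, Rh2, Rg2, Rf2, Re2, Rd2+, Rb2, Ra2, Kb2, Kd1, Kb1.
Count: 18.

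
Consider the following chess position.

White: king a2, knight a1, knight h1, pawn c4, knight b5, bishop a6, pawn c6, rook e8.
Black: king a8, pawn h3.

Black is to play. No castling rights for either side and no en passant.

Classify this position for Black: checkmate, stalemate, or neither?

Black to move; black king on a8.
In check: yes, from the white rook on e8.
King squares — a7: attacked by Nb5; b7: attacked by Ba6; b8: attacked by Re8.
Legal moves for Black: none.
In check with no legal moves → checkmate.

checkmate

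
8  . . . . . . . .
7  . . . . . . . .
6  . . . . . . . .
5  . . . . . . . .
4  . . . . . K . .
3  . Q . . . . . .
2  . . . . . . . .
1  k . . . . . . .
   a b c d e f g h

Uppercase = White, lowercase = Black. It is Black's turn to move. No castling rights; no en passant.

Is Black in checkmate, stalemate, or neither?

Black to move; black king on a1.
In check: no.
King squares — b1: attacked by Qb3; a2: attacked by Qb3; b2: attacked by Qb3.
Legal moves for Black: none.
Not in check and no legal moves → stalemate.

stalemate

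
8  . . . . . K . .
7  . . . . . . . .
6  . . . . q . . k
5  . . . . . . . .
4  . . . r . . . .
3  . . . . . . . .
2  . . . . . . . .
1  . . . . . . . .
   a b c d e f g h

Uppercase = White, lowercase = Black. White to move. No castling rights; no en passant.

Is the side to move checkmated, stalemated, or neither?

stalemate

White to move; white king on f8.
In check: no.
King squares — e7: attacked by Qe6; f7: attacked by Qe6; g7: attacked by Kh6; e8: attacked by Qe6; g8: attacked by Qe6.
Legal moves for White: none.
Not in check and no legal moves → stalemate.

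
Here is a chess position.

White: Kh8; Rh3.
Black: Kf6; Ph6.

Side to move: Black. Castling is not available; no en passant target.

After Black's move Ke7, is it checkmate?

After Ke7: white king on h8; in check: no.
White is not in check, so this cannot be checkmate.

no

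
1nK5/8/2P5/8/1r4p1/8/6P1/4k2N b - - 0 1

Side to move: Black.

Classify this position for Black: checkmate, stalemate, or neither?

neither

Black to move; black king on e1.
In check: no.
Legal moves for Black include: Nd7, Nxc6, Na6, Rb7, Rb6, Rb5, Rf4, Re4, Rd4, Rc4, Ra4, Rb3, Rb2, Rb1, Ke2, Kd2, Kf1, Kd1, ... (list truncated; more exist).
Black has legal moves and is not in check → neither.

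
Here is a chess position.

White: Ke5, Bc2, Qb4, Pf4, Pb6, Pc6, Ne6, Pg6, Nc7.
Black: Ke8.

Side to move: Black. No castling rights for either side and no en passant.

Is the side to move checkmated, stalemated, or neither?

Black to move; black king on e8.
In check: yes, from the white knight on c7.
King squares — d7: attacked by Pc6; e7: attacked by Qb4; f7: attacked by Pg6; d8: attacked by Ne6; f8: attacked by Qb4.
Legal moves for Black: none.
In check with no legal moves → checkmate.

checkmate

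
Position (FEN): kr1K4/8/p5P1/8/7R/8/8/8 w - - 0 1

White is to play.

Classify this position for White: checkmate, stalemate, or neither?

White to move; white king on d8.
In check: yes, from the black rook on b8.
Legal moves for White: Ke7, Kd7, Kc7.
White is in check but has 3 legal moves → neither.

neither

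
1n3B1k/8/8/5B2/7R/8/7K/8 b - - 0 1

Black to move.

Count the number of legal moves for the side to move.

Black to move; king on h8.
In check: yes, from the white rook on h4.
Legal moves: Kg8.
Count: 1.

1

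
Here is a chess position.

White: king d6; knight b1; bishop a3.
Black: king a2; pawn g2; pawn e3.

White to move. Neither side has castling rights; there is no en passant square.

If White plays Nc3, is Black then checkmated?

After Nc3: black king on a2; in check: yes, from the white knight on c3.
Black has 3 legal replies: Kb3, Kxa3, Ka1.
In check but a legal move exists → not checkmate.

no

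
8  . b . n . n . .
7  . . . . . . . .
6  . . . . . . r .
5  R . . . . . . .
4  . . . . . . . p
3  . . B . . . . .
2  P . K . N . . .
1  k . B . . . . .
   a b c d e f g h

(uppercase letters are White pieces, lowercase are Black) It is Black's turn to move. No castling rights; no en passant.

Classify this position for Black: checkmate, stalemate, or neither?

checkmate

Black to move; black king on a1.
In check: yes, from the white bishop on c3.
King squares — b1: attacked by Kc2; a2: attacked by Ra5; b2: attacked by Bc1.
Legal moves for Black: none.
In check with no legal moves → checkmate.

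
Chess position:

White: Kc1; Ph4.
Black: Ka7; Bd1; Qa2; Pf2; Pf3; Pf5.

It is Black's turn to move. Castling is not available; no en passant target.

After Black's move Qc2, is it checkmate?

yes

After Qc2: white king on c1; in check: yes, from the black queen on c2.
King squares — b1: attacked by Qc2; d1: attacked by Qc2; b2: attacked by Qc2; c2: attacked by Bd1; d2: attacked by Qc2.
White has no legal moves → checkmate.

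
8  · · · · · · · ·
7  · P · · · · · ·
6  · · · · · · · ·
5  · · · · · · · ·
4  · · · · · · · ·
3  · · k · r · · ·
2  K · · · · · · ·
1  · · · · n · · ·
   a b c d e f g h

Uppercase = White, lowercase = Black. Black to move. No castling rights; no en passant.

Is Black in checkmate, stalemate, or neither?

Black to move; black king on c3.
In check: no.
Legal moves for Black include: Re8, Re7, Re6, Re5, Re4, Rh3, Rg3, Rf3, Rd3, Re2+, Kd4, Kc4, Kb4, Kd3, Kd2, Kc2, Nf3, Nd3, ... (list truncated; more exist).
Black has legal moves and is not in check → neither.

neither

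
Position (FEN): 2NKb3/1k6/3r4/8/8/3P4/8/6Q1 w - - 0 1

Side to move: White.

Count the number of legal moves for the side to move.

3

White to move; king on d8.
In check: yes, from the black rook on d6.
Legal moves: Kxe8, Ke7, Nxd6+.
Count: 3.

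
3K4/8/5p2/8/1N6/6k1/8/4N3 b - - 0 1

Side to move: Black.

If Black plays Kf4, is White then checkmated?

After Kf4: white king on d8; in check: no.
White is not in check, so this cannot be checkmate.

no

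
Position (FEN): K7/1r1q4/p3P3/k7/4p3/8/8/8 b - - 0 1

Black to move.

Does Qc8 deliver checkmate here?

yes

After Qc8: white king on a8; in check: yes, from the black queen on c8.
King squares — a7: attacked by Rb7; b7: attacked by Qc8; b8: attacked by Rb7.
White has no legal moves → checkmate.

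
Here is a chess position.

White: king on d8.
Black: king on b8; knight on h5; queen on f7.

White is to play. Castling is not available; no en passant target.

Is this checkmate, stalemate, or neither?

White to move; white king on d8.
In check: no.
King squares — c7: attacked by Qf7; d7: attacked by Qf7; e7: attacked by Qf7; c8: attacked by Kb8; e8: attacked by Qf7.
Legal moves for White: none.
Not in check and no legal moves → stalemate.

stalemate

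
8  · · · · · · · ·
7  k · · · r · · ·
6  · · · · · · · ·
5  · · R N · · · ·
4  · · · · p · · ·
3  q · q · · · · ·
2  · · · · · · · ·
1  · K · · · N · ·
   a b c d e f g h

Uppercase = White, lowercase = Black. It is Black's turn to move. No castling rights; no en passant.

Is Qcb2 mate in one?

After Qcb2: white king on b1; in check: yes, from the black queen on b2.
King squares — a1: attacked by Qb2; c1: attacked by Qb2; a2: attacked by Qb2; b2: attacked by Qa3; c2: attacked by Qb2.
White has no legal moves → checkmate.

yes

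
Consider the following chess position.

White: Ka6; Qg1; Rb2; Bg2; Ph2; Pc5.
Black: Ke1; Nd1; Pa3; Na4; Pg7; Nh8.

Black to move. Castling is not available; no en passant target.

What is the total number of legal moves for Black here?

0

Black to move; king on e1.
In check: yes, from the white queen on g1.
Legal moves: none.
Count: 0.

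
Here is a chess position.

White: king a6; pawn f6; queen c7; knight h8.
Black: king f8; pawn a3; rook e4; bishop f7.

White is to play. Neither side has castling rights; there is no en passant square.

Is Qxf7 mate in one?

yes

After Qxf7: black king on f8; in check: yes, from the white queen on f7.
King squares — e7: attacked by Pf6; f7: attacked by Nh8; g7: attacked by Pf6; e8: attacked by Qf7; g8: attacked by Qf7.
Black has no legal moves → checkmate.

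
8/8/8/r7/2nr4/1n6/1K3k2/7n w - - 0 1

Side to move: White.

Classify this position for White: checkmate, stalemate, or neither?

White to move; white king on b2.
In check: yes, from the black knight on c4.
Legal moves for White: Kc3, Kxb3, Kc2, Kb1.
White is in check but has 4 legal moves → neither.

neither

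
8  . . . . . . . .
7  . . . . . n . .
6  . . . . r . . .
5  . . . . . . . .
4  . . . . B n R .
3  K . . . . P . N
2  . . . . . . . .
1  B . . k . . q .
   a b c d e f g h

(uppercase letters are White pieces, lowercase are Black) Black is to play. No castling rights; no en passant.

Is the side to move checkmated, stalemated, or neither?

neither

Black to move; black king on d1.
In check: no.
Legal moves for Black include: Nh8, Nd8, Nh6, Nd6, Ng5, Ne5, Re8, Re7, Rh6, Rg6, Rf6, Rd6, Rc6, Rb6, Ra6+, Re5, Rxe4, Ng6, ... (list truncated; more exist).
Black has legal moves and is not in check → neither.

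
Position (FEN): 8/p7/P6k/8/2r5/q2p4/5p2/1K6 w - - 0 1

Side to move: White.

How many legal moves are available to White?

White to move; king on b1.
In check: no.
Legal moves: none.
Count: 0.

0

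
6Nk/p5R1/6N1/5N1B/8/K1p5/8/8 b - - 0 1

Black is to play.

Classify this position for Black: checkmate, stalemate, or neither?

Black to move; black king on h8.
In check: yes, from the white knight on g6.
King squares — g7: attacked by Nf5; h7: attacked by Rg7; g8: attacked by Rg7.
Legal moves for Black: none.
In check with no legal moves → checkmate.

checkmate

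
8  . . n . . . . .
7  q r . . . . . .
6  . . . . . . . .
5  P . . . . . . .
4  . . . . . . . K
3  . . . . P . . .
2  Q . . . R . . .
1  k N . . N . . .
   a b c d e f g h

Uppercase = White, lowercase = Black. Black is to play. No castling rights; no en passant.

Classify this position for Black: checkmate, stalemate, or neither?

Black to move; black king on a1.
In check: yes, from the white queen on a2.
King squares — b1: attacked by Qa2; a2: attacked by Re2; b2: attacked by Qa2.
Legal moves for Black: none.
In check with no legal moves → checkmate.

checkmate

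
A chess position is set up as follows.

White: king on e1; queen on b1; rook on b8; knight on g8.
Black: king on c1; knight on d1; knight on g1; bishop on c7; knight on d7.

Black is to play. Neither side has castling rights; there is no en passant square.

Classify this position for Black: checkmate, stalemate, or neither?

Black to move; black king on c1.
In check: yes, from the white queen on b1.
King squares — b1: attacked by Rb8; d1: own knight; b2: attacked by Qb1; c2: attacked by Qb1; d2: attacked by Ke1.
Legal moves for Black: none.
In check with no legal moves → checkmate.

checkmate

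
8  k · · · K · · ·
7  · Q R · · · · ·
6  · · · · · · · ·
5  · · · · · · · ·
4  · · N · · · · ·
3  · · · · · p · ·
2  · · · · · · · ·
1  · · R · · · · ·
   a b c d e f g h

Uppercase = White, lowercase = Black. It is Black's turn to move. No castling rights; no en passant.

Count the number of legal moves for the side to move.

0

Black to move; king on a8.
In check: yes, from the white queen on b7.
Legal moves: none.
Count: 0.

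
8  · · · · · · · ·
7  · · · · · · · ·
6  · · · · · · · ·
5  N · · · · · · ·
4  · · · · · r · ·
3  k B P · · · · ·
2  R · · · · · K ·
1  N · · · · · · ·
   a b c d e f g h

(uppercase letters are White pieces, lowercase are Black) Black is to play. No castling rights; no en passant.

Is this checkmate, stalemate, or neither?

checkmate

Black to move; black king on a3.
In check: yes, from the white rook on a2.
King squares — a2: attacked by Bb3; b2: attacked by Ra2; b3: attacked by Na1; a4: attacked by Ra2; b4: attacked by Pc3.
Legal moves for Black: none.
In check with no legal moves → checkmate.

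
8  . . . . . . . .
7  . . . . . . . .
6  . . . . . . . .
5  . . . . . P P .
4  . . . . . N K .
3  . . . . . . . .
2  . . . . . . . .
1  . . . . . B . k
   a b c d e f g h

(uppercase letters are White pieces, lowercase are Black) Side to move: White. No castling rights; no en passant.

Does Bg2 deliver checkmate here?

After Bg2: black king on h1; in check: yes, from the white bishop on g2.
Black has 2 legal replies: Kh2, Kg1.
In check but a legal move exists → not checkmate.

no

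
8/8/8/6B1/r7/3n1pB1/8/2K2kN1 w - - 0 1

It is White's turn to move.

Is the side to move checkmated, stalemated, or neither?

White to move; white king on c1.
In check: yes, from the black knight on d3.
King squares — b1: available; d1: available; b2: attacked by Nd3; c2: available; d2: available.
Legal moves for White: Kd2, Kc2, Kd1, Kb1.
White is in check but has 4 legal moves → neither.

neither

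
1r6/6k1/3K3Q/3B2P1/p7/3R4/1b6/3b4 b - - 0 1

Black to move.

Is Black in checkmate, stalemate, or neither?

checkmate

Black to move; black king on g7.
In check: yes, from the white queen on h6.
King squares — f6: attacked by Pg5; g6: attacked by Qh6; h6: attacked by Pg5; f7: attacked by Bd5; h7: attacked by Qh6; f8: attacked by Qh6; g8: attacked by Bd5; h8: attacked by Qh6.
Legal moves for Black: none.
In check with no legal moves → checkmate.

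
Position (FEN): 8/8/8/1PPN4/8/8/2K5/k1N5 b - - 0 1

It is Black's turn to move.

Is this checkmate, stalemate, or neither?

Black to move; black king on a1.
In check: no.
King squares — b1: attacked by Kc2; a2: attacked by Nc1; b2: attacked by Kc2.
Legal moves for Black: none.
Not in check and no legal moves → stalemate.

stalemate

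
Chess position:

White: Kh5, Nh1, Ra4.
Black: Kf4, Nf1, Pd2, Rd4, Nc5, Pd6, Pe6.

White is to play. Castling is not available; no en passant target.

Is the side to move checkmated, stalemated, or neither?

neither

White to move; white king on h5.
In check: no.
Legal moves for White: Kh6, Kg6, Kh4, Ra8, Ra7, Ra6, Ra5, Rxd4+, Rc4, Rb4, Ra3, Ra2, Ra1, Ng3, Nf2.
White has 15 legal moves and is not in check → neither.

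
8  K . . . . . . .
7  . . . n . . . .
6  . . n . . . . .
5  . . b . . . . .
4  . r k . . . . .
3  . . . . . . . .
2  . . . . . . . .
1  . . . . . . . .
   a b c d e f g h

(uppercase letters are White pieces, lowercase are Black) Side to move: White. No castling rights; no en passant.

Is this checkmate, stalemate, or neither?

White to move; white king on a8.
In check: no.
King squares — a7: attacked by Bc5; b7: attacked by Rb4; b8: attacked by Rb4.
Legal moves for White: none.
Not in check and no legal moves → stalemate.

stalemate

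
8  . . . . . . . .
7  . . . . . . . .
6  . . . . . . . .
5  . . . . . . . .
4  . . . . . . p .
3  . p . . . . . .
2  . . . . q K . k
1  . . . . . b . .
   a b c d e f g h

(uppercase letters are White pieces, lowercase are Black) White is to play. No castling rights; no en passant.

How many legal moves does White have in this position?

White to move; king on f2.
In check: yes, from the black queen on e2.
Legal moves: none.
Count: 0.

0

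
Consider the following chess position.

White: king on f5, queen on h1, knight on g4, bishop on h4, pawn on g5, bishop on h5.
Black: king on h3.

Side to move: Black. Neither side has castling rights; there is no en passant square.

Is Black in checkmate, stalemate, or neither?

checkmate

Black to move; black king on h3.
In check: yes, from the white queen on h1.
King squares — g2: attacked by Qh1; h2: attacked by Qh1; g3: attacked by Bh4; g4: attacked by Kf5; h4: attacked by Qh1.
Legal moves for Black: none.
In check with no legal moves → checkmate.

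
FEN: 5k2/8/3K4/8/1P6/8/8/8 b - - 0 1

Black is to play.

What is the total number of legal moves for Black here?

4

Black to move; king on f8.
In check: no.
Legal moves: Kg8, Ke8, Kg7, Kf7.
Count: 4.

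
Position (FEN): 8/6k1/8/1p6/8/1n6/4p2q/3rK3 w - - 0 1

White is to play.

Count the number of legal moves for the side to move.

0

White to move; king on e1.
In check: yes, from the black rook on d1.
Legal moves: none.
Count: 0.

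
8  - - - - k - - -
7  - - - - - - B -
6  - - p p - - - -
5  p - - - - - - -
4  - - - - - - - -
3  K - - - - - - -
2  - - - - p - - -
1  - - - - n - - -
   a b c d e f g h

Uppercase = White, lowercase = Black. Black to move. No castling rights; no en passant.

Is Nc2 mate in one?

After Nc2: white king on a3; in check: yes, from the black knight on c2.
White has 4 legal replies: Ka4, Kb3, Kb2, Ka2.
In check but a legal move exists → not checkmate.

no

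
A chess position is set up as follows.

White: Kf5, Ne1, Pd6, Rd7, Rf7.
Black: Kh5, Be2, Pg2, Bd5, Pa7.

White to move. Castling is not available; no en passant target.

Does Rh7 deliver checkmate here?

After Rh7: black king on h5; in check: yes, from the white rook on h7.
King squares — g4: attacked by Kf5; h4: attacked by Rh7; g5: attacked by Kf5; g6: attacked by Kf5; h6: attacked by Rh7.
Black has no legal moves → checkmate.

yes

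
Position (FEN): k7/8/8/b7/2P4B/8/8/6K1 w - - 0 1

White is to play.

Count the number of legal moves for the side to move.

13

White to move; king on g1.
In check: no.
Legal moves: Bd8, Be7, Bf6, Bg5, Bg3, Bf2, Be1, Kh2, Kg2, Kf2, Kh1, Kf1, c5.
Count: 13.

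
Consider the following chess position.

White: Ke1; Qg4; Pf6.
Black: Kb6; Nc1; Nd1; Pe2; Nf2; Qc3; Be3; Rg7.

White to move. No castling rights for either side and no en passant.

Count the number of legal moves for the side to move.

White to move; king on e1.
In check: yes, from the black queen on c3.
Legal moves: none.
Count: 0.

0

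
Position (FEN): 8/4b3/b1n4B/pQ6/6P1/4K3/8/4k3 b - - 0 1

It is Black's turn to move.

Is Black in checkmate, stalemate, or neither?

Black to move; black king on e1.
In check: no.
Legal moves for Black include: Bf8, Bd8, Bf6, Bd6, Bg5+, Bc5+, Bh4, Bb4, Ba3, Nd8, Nb8, Na7, Ne5, Nd4, Nb4, Bc8, Bb7, Bxb5, ... (list truncated; more exist).
Black has legal moves and is not in check → neither.

neither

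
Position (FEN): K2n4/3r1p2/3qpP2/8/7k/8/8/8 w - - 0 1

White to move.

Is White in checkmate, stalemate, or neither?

White to move; white king on a8.
In check: no.
King squares — a7: attacked by Rd7; b7: attacked by Rd7; b8: attacked by Qd6.
Legal moves for White: none.
Not in check and no legal moves → stalemate.

stalemate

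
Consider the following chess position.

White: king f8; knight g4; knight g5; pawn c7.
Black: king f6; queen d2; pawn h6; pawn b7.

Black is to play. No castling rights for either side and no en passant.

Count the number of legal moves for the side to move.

3

Black to move; king on f6.
In check: yes, from the white knight on g4.
Legal moves: Kg6, Kxg5, Kf5.
Count: 3.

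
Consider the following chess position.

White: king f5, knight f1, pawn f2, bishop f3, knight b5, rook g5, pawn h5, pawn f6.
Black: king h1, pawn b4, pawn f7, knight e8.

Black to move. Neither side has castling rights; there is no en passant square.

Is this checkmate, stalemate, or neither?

Black to move; black king on h1.
In check: yes, from the white bishop on f3.
King squares — g1: attacked by Rg5; g2: attacked by Bf3; h2: attacked by Nf1.
Legal moves for Black: none.
In check with no legal moves → checkmate.

checkmate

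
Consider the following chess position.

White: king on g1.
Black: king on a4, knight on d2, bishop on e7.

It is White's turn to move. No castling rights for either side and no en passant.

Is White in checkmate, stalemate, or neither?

neither

White to move; white king on g1.
In check: no.
Legal moves for White: Kh2, Kg2, Kf2, Kh1.
White has 4 legal moves and is not in check → neither.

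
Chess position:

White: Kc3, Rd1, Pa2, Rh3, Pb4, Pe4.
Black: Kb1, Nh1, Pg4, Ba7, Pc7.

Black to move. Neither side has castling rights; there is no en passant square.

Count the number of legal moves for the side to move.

Black to move; king on b1.
In check: yes, from the white rook on d1.
Legal moves: Kxa2.
Count: 1.

1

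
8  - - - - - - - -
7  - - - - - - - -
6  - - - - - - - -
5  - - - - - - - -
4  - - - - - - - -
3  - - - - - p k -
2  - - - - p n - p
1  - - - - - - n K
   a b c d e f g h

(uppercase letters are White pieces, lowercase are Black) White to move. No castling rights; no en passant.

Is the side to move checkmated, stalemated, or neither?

White to move; white king on h1.
In check: yes, from the black knight on f2.
King squares — g1: attacked by Ph2; g2: attacked by Pf3; h2: attacked by Kg3.
Legal moves for White: none.
In check with no legal moves → checkmate.

checkmate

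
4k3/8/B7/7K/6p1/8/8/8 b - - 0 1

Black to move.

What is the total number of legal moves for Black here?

6

Black to move; king on e8.
In check: no.
Legal moves: Kf8, Kd8, Kf7, Ke7, Kd7, g3.
Count: 6.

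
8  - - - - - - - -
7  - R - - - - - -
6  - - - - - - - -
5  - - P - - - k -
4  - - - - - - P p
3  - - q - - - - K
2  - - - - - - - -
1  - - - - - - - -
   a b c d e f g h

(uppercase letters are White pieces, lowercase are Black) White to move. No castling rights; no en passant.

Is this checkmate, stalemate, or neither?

neither

White to move; white king on h3.
In check: yes, from the black queen on c3.
Legal moves for White: Kh2, Kg2.
White is in check but has 2 legal moves → neither.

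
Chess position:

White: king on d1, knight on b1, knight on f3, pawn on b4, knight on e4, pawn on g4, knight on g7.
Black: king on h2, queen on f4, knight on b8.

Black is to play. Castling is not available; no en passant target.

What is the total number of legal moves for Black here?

Black to move; king on h2.
In check: yes, from the white knight on f3.
Legal moves: Kh3, Kg2, Kh1, Qxf3+.
Count: 4.

4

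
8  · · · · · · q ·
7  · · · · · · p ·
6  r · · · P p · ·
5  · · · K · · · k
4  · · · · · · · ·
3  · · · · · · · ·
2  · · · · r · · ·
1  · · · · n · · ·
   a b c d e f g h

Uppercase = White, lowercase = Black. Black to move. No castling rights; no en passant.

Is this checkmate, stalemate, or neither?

Black to move; black king on h5.
In check: no.
Legal moves for Black include: Qh8, Qf8, Qe8, Qd8+, Qc8, Qb8, Qa8+, Qh7, Qf7, Qxe6+, Ra8, Ra7, Raxe6, Rd6+, Rc6, Rb6, Ra5+, Ra4, ... (list truncated; more exist).
Black has legal moves and is not in check → neither.

neither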